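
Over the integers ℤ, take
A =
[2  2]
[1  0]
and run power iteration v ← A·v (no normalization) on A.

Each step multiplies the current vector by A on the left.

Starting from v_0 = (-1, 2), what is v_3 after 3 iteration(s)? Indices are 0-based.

v_0 = (-1, 2).
v_1 = A·v_0 = (2, -1).
v_2 = A·v_1 = (2, 2).
v_3 = A·v_2 = (8, 2).

v_3 = (8, 2)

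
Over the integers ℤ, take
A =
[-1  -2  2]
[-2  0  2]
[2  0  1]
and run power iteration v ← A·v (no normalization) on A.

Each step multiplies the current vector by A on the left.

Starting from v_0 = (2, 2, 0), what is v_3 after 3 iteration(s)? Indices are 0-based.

v_3 = (-78, -60, 36)

v_0 = (2, 2, 0).
v_1 = A·v_0 = (-6, -4, 4).
v_2 = A·v_1 = (22, 20, -8).
v_3 = A·v_2 = (-78, -60, 36).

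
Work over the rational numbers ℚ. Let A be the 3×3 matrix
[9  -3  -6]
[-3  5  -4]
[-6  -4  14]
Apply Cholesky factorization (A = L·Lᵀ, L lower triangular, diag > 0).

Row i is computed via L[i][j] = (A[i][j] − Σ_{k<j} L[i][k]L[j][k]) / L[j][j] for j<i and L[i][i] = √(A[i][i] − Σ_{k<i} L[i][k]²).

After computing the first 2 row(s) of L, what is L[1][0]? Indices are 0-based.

Step 1: L[0][0] = √(9) = 3.
  L[1][0] = (-3) / L[0][0] = -1.
Step 2: L[1][1] = √(4) = 2.

L[1][0] = -1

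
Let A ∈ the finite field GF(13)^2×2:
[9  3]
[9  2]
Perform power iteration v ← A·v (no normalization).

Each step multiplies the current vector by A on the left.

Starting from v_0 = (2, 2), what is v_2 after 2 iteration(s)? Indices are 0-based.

v_2 = (9, 0)

v_0 = (2, 2).
v_1 = A·v_0 = (11, 9).
v_2 = A·v_1 = (9, 0).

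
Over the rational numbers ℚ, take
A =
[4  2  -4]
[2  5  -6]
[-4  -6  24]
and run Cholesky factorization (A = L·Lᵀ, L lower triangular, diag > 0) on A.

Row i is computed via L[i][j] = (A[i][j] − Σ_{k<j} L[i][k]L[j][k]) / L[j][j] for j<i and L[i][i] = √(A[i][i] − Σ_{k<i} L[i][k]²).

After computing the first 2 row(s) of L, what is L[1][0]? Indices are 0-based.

Step 1: L[0][0] = √(4) = 2.
  L[1][0] = (2) / L[0][0] = 1.
Step 2: L[1][1] = √(4) = 2.

L[1][0] = 1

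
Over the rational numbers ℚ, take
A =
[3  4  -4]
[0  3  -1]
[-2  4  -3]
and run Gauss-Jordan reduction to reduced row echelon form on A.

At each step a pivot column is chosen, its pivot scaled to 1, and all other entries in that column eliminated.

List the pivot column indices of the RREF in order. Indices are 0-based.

pivot columns: 0, 1, 2

step 1: normalize row 0 (÷3) = (1, 4/3, -4/3)
  row 2: subtract -2×row0 = (0, 20/3, -17/3)
step 2: normalize row 1 (÷3) = (0, 1, -1/3)
  row 0: subtract 4/3×row1 = (1, 0, -8/9)
  row 2: subtract 20/3×row1 = (0, 0, -31/9)
step 3: normalize row 2 (÷-31/9) = (0, 0, 1)
  row 0: subtract -8/9×row2 = (1, 0, 0)
  row 1: subtract -1/3×row2 = (0, 1, 0)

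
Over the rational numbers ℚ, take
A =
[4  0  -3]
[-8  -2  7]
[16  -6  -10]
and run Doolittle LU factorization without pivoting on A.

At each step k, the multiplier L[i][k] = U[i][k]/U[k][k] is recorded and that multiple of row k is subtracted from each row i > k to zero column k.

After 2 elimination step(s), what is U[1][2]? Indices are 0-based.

k=0: U[0][0]=4
  eliminate (1,0): mult=-2, new row 1: (0, -2, 1); set L[1][0]=-2
  eliminate (2,0): mult=4, new row 2: (0, -6, 2); set L[2][0]=4
k=1: U[1][1]=-2
  eliminate (2,1): mult=3, new row 2: (0, 0, -1); set L[2][1]=3

U[1][2] = 1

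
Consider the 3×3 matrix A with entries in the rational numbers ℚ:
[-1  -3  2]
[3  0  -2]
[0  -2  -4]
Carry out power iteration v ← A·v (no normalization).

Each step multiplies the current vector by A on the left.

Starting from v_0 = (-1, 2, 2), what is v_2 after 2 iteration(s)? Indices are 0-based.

v_2 = (-2, 21, 62)

v_0 = (-1, 2, 2).
v_1 = A·v_0 = (-1, -7, -12).
v_2 = A·v_1 = (-2, 21, 62).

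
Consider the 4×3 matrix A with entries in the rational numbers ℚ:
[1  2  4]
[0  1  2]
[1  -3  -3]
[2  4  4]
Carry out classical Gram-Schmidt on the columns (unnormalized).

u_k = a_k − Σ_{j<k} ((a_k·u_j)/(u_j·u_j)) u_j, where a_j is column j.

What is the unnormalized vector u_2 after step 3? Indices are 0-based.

Step 1: u_0 = a_0 = (1, 0, 1, 2).
Step 2: u_1 = a_1 − (7/6)·u_0 = (5/6, 1, -25/6, 5/3).
Step 3: u_2 = a_2 − (3/2)·u_0 − (147/131)·u_1 = (205/131, 115/131, 23/131, -114/131).

u_2 = (205/131, 115/131, 23/131, -114/131)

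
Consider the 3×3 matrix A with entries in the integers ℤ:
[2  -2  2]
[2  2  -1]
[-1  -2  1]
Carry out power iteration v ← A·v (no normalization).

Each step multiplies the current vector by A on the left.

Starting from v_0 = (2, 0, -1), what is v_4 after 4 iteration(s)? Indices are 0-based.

v_4 = (-300, -89, 1)

v_0 = (2, 0, -1).
v_1 = A·v_0 = (2, 5, -3).
v_2 = A·v_1 = (-12, 17, -15).
v_3 = A·v_2 = (-88, 25, -37).
v_4 = A·v_3 = (-300, -89, 1).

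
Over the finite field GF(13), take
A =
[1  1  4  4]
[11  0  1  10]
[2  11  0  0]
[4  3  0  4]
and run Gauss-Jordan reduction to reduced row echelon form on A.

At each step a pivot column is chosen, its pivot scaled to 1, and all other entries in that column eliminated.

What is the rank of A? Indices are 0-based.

step 1: normalize row 0 (÷1) = (1, 1, 4, 4)
  row 1: subtract 11×row0 = (0, 2, 9, 5)
  row 2: subtract 2×row0 = (0, 9, 5, 5)
  row 3: subtract 4×row0 = (0, 12, 10, 1)
step 2: normalize row 1 (÷2) = (0, 1, 11, 9)
  row 0: subtract 1×row1 = (1, 0, 6, 8)
  row 2: subtract 9×row1 = (0, 0, 10, 2)
  row 3: subtract 12×row1 = (0, 0, 8, 10)
step 3: normalize row 2 (÷10) = (0, 0, 1, 8)
  row 0: subtract 6×row2 = (1, 0, 0, 12)
  row 1: subtract 11×row2 = (0, 1, 0, 12)
  row 3: subtract 8×row2 = (0, 0, 0, 11)
step 4: normalize row 3 (÷11) = (0, 0, 0, 1)
  row 0: subtract 12×row3 = (1, 0, 0, 0)
  row 1: subtract 12×row3 = (0, 1, 0, 0)
  row 2: subtract 8×row3 = (0, 0, 1, 0)

rank = 4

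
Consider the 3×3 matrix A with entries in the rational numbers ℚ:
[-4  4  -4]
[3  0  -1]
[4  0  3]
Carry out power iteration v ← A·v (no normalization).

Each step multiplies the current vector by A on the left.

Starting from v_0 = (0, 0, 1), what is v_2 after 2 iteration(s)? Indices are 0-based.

v_0 = (0, 0, 1).
v_1 = A·v_0 = (-4, -1, 3).
v_2 = A·v_1 = (0, -15, -7).

v_2 = (0, -15, -7)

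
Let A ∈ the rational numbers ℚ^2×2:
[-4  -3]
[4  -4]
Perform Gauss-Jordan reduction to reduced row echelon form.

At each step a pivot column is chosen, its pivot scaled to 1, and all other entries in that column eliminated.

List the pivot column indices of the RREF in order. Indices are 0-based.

pivot columns: 0, 1

pivot(0,0)=-4: scale R0 → (1, 3/4)
  clear (1,0): R1 −= (4)R0 → (0, -7)
pivot(1,1)=-7: scale R1 → (0, 1)
  clear (0,1): R0 −= (3/4)R1 → (1, 0)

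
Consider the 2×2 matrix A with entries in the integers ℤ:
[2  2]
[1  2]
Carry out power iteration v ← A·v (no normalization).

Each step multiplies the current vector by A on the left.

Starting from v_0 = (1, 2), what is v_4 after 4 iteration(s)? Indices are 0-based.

v_0 = (1, 2).
v_1 = A·v_0 = (6, 5).
v_2 = A·v_1 = (22, 16).
v_3 = A·v_2 = (76, 54).
v_4 = A·v_3 = (260, 184).

v_4 = (260, 184)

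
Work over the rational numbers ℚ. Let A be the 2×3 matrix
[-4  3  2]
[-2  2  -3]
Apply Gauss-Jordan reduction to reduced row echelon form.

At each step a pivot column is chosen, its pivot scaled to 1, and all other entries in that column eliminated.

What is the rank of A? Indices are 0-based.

rank = 2

[1] R0 /= -4  ⇒  (1, -3/4, -1/2)
     R1 -= -2·R0  ⇒  (0, 1/2, -4)
[2] R1 /= 1/2  ⇒  (0, 1, -8)
     R0 -= -3/4·R1  ⇒  (1, 0, -13/2)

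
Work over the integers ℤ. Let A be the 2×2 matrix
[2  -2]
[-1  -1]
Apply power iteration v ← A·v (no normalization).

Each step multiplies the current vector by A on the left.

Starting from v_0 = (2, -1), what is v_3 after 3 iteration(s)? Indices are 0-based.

v_0 = (2, -1).
v_1 = A·v_0 = (6, -1).
v_2 = A·v_1 = (14, -5).
v_3 = A·v_2 = (38, -9).

v_3 = (38, -9)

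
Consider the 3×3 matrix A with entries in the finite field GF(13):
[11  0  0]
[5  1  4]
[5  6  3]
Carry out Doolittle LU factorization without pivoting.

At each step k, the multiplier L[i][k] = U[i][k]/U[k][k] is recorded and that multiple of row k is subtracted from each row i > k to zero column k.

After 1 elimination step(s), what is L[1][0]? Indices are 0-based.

k=0: U[0][0]=11
  eliminate (1,0): mult=4, new row 1: (0, 1, 4); set L[1][0]=4
  eliminate (2,0): mult=4, new row 2: (0, 6, 3); set L[2][0]=4

L[1][0] = 4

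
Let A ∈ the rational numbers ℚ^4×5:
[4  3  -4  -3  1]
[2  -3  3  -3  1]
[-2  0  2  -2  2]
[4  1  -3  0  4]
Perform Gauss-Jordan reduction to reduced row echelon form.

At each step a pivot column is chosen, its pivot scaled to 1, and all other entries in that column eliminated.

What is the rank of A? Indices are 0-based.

rank = 4

pivot(0,0)=4: scale R0 → (1, 3/4, -1, -3/4, 1/4)
  clear (1,0): R1 −= (2)R0 → (0, -9/2, 5, -3/2, 1/2)
  clear (2,0): R2 −= (-2)R0 → (0, 3/2, 0, -7/2, 5/2)
  clear (3,0): R3 −= (4)R0 → (0, -2, 1, 3, 3)
pivot(1,1)=-9/2: scale R1 → (0, 1, -10/9, 1/3, -1/9)
  clear (0,1): R0 −= (3/4)R1 → (1, 0, -1/6, -1, 1/3)
  clear (2,1): R2 −= (3/2)R1 → (0, 0, 5/3, -4, 8/3)
  clear (3,1): R3 −= (-2)R1 → (0, 0, -11/9, 11/3, 25/9)
pivot(2,2)=5/3: scale R2 → (0, 0, 1, -12/5, 8/5)
  clear (0,2): R0 −= (-1/6)R2 → (1, 0, 0, -7/5, 3/5)
  clear (1,2): R1 −= (-10/9)R2 → (0, 1, 0, -7/3, 5/3)
  clear (3,2): R3 −= (-11/9)R2 → (0, 0, 0, 11/15, 71/15)
pivot(3,3)=11/15: scale R3 → (0, 0, 0, 1, 71/11)
  clear (0,3): R0 −= (-7/5)R3 → (1, 0, 0, 0, 106/11)
  clear (1,3): R1 −= (-7/3)R3 → (0, 1, 0, 0, 184/11)
  clear (2,3): R2 −= (-12/5)R3 → (0, 0, 1, 0, 188/11)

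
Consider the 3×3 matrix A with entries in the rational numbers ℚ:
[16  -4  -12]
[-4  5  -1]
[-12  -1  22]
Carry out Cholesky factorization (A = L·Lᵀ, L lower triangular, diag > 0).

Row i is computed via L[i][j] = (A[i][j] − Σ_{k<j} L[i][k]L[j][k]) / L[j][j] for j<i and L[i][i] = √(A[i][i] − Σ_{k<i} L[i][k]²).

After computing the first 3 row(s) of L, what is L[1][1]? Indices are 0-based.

Step 1: L[0][0] = √(16) = 4.
  L[1][0] = (-4) / L[0][0] = -1.
Step 2: L[1][1] = √(4) = 2.
  L[2][0] = (-12) / L[0][0] = -3.
  L[2][1] = (-4) / L[1][1] = -2.
Step 3: L[2][2] = √(9) = 3.

L[1][1] = 2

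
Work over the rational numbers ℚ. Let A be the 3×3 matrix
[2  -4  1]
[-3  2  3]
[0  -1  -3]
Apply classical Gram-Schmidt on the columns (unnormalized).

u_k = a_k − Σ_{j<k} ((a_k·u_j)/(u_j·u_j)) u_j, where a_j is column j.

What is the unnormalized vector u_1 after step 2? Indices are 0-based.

Step 1: u_0 = a_0 = (2, -3, 0).
Step 2: u_1 = a_1 − (-14/13)·u_0 = (-24/13, -16/13, -1).

u_1 = (-24/13, -16/13, -1)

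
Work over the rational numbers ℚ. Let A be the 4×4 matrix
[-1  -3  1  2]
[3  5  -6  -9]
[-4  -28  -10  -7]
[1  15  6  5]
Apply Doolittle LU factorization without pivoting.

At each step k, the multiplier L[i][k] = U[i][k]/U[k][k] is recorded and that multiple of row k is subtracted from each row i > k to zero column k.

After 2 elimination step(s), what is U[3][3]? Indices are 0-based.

[col 0] pivot -1
  R1 -= -3*R0 → (0, -4, -3, -3)  (L[1][0] := -3)
  R2 -= 4*R0 → (0, -16, -14, -15)  (L[2][0] := 4)
  R3 -= -1*R0 → (0, 12, 7, 7)  (L[3][0] := -1)
[col 1] pivot -4
  R2 -= 4*R1 → (0, 0, -2, -3)  (L[2][1] := 4)
  R3 -= -3*R1 → (0, 0, -2, -2)  (L[3][1] := -3)

U[3][3] = -2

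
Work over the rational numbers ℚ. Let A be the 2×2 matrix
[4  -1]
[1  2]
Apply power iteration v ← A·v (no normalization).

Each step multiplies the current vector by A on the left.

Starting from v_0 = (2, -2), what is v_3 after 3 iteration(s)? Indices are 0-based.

v_3 = (162, 54)

v_0 = (2, -2).
v_1 = A·v_0 = (10, -2).
v_2 = A·v_1 = (42, 6).
v_3 = A·v_2 = (162, 54).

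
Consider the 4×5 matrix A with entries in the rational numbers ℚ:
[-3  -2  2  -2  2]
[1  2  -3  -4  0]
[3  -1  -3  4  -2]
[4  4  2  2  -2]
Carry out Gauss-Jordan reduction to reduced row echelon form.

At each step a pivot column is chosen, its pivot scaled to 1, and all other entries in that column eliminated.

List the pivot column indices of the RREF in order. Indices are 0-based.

[1] R0 /= -3  ⇒  (1, 2/3, -2/3, 2/3, -2/3)
     R1 -= 1·R0  ⇒  (0, 4/3, -7/3, -14/3, 2/3)
     R2 -= 3·R0  ⇒  (0, -3, -1, 2, 0)
     R3 -= 4·R0  ⇒  (0, 4/3, 14/3, -2/3, 2/3)
[2] R1 /= 4/3  ⇒  (0, 1, -7/4, -7/2, 1/2)
     R0 -= 2/3·R1  ⇒  (1, 0, 1/2, 3, -1)
     R2 -= -3·R1  ⇒  (0, 0, -25/4, -17/2, 3/2)
     R3 -= 4/3·R1  ⇒  (0, 0, 7, 4, 0)
[3] R2 /= -25/4  ⇒  (0, 0, 1, 34/25, -6/25)
     R0 -= 1/2·R2  ⇒  (1, 0, 0, 58/25, -22/25)
     R1 -= -7/4·R2  ⇒  (0, 1, 0, -28/25, 2/25)
     R3 -= 7·R2  ⇒  (0, 0, 0, -138/25, 42/25)
[4] R3 /= -138/25  ⇒  (0, 0, 0, 1, -7/23)
     R0 -= 58/25·R3  ⇒  (1, 0, 0, 0, -4/23)
     R1 -= -28/25·R3  ⇒  (0, 1, 0, 0, -6/23)
     R2 -= 34/25·R3  ⇒  (0, 0, 1, 0, 4/23)

pivot columns: 0, 1, 2, 3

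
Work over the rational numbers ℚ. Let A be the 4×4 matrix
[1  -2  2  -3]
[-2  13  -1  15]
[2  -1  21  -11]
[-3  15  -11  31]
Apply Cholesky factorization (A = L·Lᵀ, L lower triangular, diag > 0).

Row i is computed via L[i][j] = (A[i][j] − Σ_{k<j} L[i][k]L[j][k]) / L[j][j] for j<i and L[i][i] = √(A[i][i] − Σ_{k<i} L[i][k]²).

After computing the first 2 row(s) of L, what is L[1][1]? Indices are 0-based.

Step 1: L[0][0] = √(1) = 1.
  L[1][0] = (-2) / L[0][0] = -2.
Step 2: L[1][1] = √(9) = 3.

L[1][1] = 3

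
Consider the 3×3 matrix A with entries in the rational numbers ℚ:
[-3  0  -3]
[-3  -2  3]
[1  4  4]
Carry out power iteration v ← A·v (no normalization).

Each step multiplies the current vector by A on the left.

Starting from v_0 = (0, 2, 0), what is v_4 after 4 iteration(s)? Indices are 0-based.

v_0 = (0, 2, 0).
v_1 = A·v_0 = (0, -4, 8).
v_2 = A·v_1 = (-24, 32, 16).
v_3 = A·v_2 = (24, 56, 168).
v_4 = A·v_3 = (-576, 320, 920).

v_4 = (-576, 320, 920)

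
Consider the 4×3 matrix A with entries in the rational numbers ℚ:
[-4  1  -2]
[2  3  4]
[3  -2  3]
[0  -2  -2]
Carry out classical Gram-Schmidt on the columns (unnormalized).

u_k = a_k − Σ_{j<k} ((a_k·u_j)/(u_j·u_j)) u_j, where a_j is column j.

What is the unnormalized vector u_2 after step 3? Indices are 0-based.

Step 1: u_0 = a_0 = (-4, 2, 3, 0).
Step 2: u_1 = a_1 − (-4/29)·u_0 = (13/29, 95/29, -46/29, -2).
Step 3: u_2 = a_2 − (25/29)·u_0 − (166/253)·u_1 = (292/253, 32/253, 16/11, -174/253).

u_2 = (292/253, 32/253, 16/11, -174/253)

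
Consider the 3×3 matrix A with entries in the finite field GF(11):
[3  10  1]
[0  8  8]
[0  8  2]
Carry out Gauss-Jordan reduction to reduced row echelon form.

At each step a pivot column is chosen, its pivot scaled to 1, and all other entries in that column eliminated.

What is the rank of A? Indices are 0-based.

rank = 3

pivot(0,0)=3: scale R0 → (1, 7, 4)
pivot(1,1)=8: scale R1 → (0, 1, 1)
  clear (0,1): R0 −= (7)R1 → (1, 0, 8)
  clear (2,1): R2 −= (8)R1 → (0, 0, 5)
pivot(2,2)=5: scale R2 → (0, 0, 1)
  clear (0,2): R0 −= (8)R2 → (1, 0, 0)
  clear (1,2): R1 −= (1)R2 → (0, 1, 0)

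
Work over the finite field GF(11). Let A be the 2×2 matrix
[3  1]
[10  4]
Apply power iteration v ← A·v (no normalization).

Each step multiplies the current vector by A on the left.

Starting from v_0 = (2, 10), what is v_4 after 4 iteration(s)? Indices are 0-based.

v_4 = (1, 8)

v_0 = (2, 10).
v_1 = A·v_0 = (5, 5).
v_2 = A·v_1 = (9, 4).
v_3 = A·v_2 = (9, 7).
v_4 = A·v_3 = (1, 8).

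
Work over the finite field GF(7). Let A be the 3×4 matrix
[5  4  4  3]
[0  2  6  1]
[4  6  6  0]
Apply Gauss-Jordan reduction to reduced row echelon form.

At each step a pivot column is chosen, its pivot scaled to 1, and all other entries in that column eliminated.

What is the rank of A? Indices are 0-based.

pivot(0,0)=5: scale R0 → (1, 5, 5, 2)
  clear (2,0): R2 −= (4)R0 → (0, 0, 0, 6)
pivot(1,1)=2: scale R1 → (0, 1, 3, 4)
  clear (0,1): R0 −= (5)R1 → (1, 0, 4, 3)
col 2: no nonzero at/below row 2; advance.
pivot(2,3)=6: scale R2 → (0, 0, 0, 1)
  clear (0,3): R0 −= (3)R2 → (1, 0, 4, 0)
  clear (1,3): R1 −= (4)R2 → (0, 1, 3, 0)

rank = 3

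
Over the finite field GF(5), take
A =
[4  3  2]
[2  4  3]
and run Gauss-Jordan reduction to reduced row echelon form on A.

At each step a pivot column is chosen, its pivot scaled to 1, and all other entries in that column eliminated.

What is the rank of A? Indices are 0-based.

rank = 2

[1] R0 /= 4  ⇒  (1, 2, 3)
     R1 -= 2·R0  ⇒  (0, 0, 2)
column 1 empty below row 1
[2] R1 /= 2  ⇒  (0, 0, 1)
     R0 -= 3·R1  ⇒  (1, 2, 0)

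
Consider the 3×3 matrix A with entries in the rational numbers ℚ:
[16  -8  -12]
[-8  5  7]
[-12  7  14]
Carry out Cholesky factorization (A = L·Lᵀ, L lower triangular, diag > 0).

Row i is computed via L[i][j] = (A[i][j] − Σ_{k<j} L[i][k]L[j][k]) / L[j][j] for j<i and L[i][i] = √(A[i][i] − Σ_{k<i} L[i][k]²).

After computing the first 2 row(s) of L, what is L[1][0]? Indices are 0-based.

L[1][0] = -2

Step 1: L[0][0] = √(16) = 4.
  L[1][0] = (-8) / L[0][0] = -2.
Step 2: L[1][1] = √(1) = 1.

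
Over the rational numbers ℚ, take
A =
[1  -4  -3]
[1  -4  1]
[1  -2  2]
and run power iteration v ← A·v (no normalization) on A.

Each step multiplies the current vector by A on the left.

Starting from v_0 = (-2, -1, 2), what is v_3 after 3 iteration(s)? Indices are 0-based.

v_0 = (-2, -1, 2).
v_1 = A·v_0 = (-4, 4, 4).
v_2 = A·v_1 = (-32, -16, -4).
v_3 = A·v_2 = (44, 28, -8).

v_3 = (44, 28, -8)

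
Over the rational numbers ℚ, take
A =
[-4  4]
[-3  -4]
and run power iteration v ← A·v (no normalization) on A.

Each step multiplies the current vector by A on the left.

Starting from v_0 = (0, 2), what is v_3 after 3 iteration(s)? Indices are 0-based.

v_3 = (288, 160)

v_0 = (0, 2).
v_1 = A·v_0 = (8, -8).
v_2 = A·v_1 = (-64, 8).
v_3 = A·v_2 = (288, 160).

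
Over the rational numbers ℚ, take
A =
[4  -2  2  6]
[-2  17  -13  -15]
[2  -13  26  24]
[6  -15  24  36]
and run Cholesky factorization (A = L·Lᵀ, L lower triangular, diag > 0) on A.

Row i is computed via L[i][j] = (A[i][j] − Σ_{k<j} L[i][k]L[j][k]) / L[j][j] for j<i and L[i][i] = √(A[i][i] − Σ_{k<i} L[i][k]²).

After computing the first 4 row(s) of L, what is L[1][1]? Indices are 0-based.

Step 1: L[0][0] = √(4) = 2.
  L[1][0] = (-2) / L[0][0] = -1.
Step 2: L[1][1] = √(16) = 4.
  L[2][0] = (2) / L[0][0] = 1.
  L[2][1] = (-12) / L[1][1] = -3.
Step 3: L[2][2] = √(16) = 4.
  L[3][0] = (6) / L[0][0] = 3.
  L[3][1] = (-12) / L[1][1] = -3.
  L[3][2] = (12) / L[2][2] = 3.
Step 4: L[3][3] = √(9) = 3.

L[1][1] = 4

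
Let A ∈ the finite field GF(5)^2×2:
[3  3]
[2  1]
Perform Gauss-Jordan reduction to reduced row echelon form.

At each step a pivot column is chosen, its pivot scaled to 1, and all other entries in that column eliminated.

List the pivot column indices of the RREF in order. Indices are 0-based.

[1] R0 /= 3  ⇒  (1, 1)
     R1 -= 2·R0  ⇒  (0, 4)
[2] R1 /= 4  ⇒  (0, 1)
     R0 -= 1·R1  ⇒  (1, 0)

pivot columns: 0, 1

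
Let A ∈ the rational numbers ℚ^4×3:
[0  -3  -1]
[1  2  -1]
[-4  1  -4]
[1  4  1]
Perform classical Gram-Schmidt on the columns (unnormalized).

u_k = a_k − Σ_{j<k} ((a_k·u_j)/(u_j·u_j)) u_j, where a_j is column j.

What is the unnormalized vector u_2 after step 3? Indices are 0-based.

u_2 = (-289/268, -493/268, -109/268, 57/268)

Step 1: u_0 = a_0 = (0, 1, -4, 1).
Step 2: u_1 = a_1 − (1/9)·u_0 = (-3, 17/9, 13/9, 35/9).
Step 3: u_2 = a_2 − (8/9)·u_0 − (-7/268)·u_1 = (-289/268, -493/268, -109/268, 57/268).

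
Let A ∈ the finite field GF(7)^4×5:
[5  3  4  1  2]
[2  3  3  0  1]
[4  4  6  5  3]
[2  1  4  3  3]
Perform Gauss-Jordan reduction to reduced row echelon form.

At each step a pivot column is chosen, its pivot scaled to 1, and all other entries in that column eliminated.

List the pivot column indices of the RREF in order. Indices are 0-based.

step 1: normalize row 0 (÷5) = (1, 2, 5, 3, 6)
  row 1: subtract 2×row0 = (0, 6, 0, 1, 3)
  row 2: subtract 4×row0 = (0, 3, 0, 0, 0)
  row 3: subtract 2×row0 = (0, 4, 1, 4, 5)
step 2: normalize row 1 (÷6) = (0, 1, 0, 6, 4)
  row 0: subtract 2×row1 = (1, 0, 5, 5, 5)
  row 2: subtract 3×row1 = (0, 0, 0, 3, 2)
  row 3: subtract 4×row1 = (0, 0, 1, 1, 3)
step 3: exchange rows 2,3
step 3: normalize row 2 (÷1) = (0, 0, 1, 1, 3)
  row 0: subtract 5×row2 = (1, 0, 0, 0, 4)
step 4: normalize row 3 (÷3) = (0, 0, 0, 1, 3)
  row 1: subtract 6×row3 = (0, 1, 0, 0, 0)
  row 2: subtract 1×row3 = (0, 0, 1, 0, 0)

pivot columns: 0, 1, 2, 3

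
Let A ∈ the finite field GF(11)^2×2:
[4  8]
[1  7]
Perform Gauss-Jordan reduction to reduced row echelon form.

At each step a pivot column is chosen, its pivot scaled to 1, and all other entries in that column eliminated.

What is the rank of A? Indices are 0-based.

step 1: normalize row 0 (÷4) = (1, 2)
  row 1: subtract 1×row0 = (0, 5)
step 2: normalize row 1 (÷5) = (0, 1)
  row 0: subtract 2×row1 = (1, 0)

rank = 2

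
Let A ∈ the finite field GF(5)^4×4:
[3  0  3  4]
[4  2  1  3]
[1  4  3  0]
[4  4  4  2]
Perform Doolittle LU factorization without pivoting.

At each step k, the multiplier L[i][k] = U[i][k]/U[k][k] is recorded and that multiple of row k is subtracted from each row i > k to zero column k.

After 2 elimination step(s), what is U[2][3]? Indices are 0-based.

Step 1: pivot at (0,0) is 3.
  row1 ← row1 − (3)·row0  ⇒  L[1][0]=3, U row1=(0, 2, 2, 1)
  row2 ← row2 − (2)·row0  ⇒  L[2][0]=2, U row2=(0, 4, 2, 2)
  row3 ← row3 − (3)·row0  ⇒  L[3][0]=3, U row3=(0, 4, 0, 0)
Step 2: pivot at (1,1) is 2.
  row2 ← row2 − (2)·row1  ⇒  L[2][1]=2, U row2=(0, 0, 3, 0)
  row3 ← row3 − (2)·row1  ⇒  L[3][1]=2, U row3=(0, 0, 1, 3)

U[2][3] = 0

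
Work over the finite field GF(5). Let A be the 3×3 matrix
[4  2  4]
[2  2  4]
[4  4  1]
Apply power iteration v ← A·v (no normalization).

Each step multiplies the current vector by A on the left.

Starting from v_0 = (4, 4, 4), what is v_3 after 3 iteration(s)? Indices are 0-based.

v_0 = (4, 4, 4).
v_1 = A·v_0 = (0, 2, 1).
v_2 = A·v_1 = (3, 3, 4).
v_3 = A·v_2 = (4, 3, 3).

v_3 = (4, 3, 3)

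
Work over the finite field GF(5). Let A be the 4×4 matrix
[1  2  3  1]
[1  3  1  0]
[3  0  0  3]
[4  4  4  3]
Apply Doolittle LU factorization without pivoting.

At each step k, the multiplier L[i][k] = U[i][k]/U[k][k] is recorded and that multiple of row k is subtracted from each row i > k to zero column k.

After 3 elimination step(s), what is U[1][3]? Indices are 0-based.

U[1][3] = 4

k=0: U[0][0]=1
  eliminate (1,0): mult=1, new row 1: (0, 1, 3, 4); set L[1][0]=1
  eliminate (2,0): mult=3, new row 2: (0, 4, 1, 0); set L[2][0]=3
  eliminate (3,0): mult=4, new row 3: (0, 1, 2, 4); set L[3][0]=4
k=1: U[1][1]=1
  eliminate (2,1): mult=4, new row 2: (0, 0, 4, 4); set L[2][1]=4
  eliminate (3,1): mult=1, new row 3: (0, 0, 4, 0); set L[3][1]=1
k=2: U[2][2]=4
  eliminate (3,2): mult=1, new row 3: (0, 0, 0, 1); set L[3][2]=1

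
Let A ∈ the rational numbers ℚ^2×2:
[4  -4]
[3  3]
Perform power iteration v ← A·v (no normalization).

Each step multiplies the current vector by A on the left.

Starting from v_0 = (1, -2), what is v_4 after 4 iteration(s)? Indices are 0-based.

v_0 = (1, -2).
v_1 = A·v_0 = (12, -3).
v_2 = A·v_1 = (60, 27).
v_3 = A·v_2 = (132, 261).
v_4 = A·v_3 = (-516, 1179).

v_4 = (-516, 1179)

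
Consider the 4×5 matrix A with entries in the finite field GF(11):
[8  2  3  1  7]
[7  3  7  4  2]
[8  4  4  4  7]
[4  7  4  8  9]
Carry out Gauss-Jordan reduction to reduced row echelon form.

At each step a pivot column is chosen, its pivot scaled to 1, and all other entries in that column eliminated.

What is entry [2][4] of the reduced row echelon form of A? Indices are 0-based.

M[2][4] = 0

[1] R0 /= 8  ⇒  (1, 3, 10, 7, 5)
     R1 -= 7·R0  ⇒  (0, 4, 3, 10, 0)
     R2 -= 8·R0  ⇒  (0, 2, 1, 3, 0)
     R3 -= 4·R0  ⇒  (0, 6, 8, 2, 0)
[2] R1 /= 4  ⇒  (0, 1, 9, 8, 0)
     R0 -= 3·R1  ⇒  (1, 0, 5, 5, 5)
     R2 -= 2·R1  ⇒  (0, 0, 5, 9, 0)
     R3 -= 6·R1  ⇒  (0, 0, 9, 9, 0)
[3] R2 /= 5  ⇒  (0, 0, 1, 4, 0)
     R0 -= 5·R2  ⇒  (1, 0, 0, 7, 5)
     R1 -= 9·R2  ⇒  (0, 1, 0, 5, 0)
     R3 -= 9·R2  ⇒  (0, 0, 0, 6, 0)
[4] R3 /= 6  ⇒  (0, 0, 0, 1, 0)
     R0 -= 7·R3  ⇒  (1, 0, 0, 0, 5)
     R1 -= 5·R3  ⇒  (0, 1, 0, 0, 0)
     R2 -= 4·R3  ⇒  (0, 0, 1, 0, 0)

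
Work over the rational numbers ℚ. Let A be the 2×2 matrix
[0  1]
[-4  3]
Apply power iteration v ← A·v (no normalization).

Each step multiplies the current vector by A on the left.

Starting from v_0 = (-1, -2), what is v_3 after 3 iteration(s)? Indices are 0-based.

v_3 = (2, 14)

v_0 = (-1, -2).
v_1 = A·v_0 = (-2, -2).
v_2 = A·v_1 = (-2, 2).
v_3 = A·v_2 = (2, 14).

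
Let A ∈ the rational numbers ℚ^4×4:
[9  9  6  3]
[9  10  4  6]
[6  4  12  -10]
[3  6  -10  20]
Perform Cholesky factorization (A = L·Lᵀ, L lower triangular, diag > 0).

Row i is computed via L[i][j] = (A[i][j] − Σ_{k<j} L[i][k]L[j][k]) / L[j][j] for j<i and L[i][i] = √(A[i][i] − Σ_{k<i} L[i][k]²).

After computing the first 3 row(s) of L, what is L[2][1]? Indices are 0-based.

L[2][1] = -2

Step 1: L[0][0] = √(9) = 3.
  L[1][0] = (9) / L[0][0] = 3.
Step 2: L[1][1] = √(1) = 1.
  L[2][0] = (6) / L[0][0] = 2.
  L[2][1] = (-2) / L[1][1] = -2.
Step 3: L[2][2] = √(4) = 2.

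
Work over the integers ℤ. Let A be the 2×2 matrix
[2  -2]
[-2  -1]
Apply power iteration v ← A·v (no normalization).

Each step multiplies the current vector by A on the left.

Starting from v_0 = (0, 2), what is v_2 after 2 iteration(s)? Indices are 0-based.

v_0 = (0, 2).
v_1 = A·v_0 = (-4, -2).
v_2 = A·v_1 = (-4, 10).

v_2 = (-4, 10)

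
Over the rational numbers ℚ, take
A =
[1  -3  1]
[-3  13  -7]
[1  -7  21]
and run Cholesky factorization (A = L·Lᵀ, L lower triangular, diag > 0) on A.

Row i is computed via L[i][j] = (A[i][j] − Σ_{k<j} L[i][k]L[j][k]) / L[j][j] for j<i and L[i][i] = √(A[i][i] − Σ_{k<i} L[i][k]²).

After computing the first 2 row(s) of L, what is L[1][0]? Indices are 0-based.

L[1][0] = -3

Step 1: L[0][0] = √(1) = 1.
  L[1][0] = (-3) / L[0][0] = -3.
Step 2: L[1][1] = √(4) = 2.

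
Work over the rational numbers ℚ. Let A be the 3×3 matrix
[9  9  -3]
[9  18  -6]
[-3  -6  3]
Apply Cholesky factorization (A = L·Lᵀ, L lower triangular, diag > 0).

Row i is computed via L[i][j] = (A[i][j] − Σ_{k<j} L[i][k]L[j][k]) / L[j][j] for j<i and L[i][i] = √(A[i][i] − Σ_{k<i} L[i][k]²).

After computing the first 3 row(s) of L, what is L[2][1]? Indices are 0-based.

L[2][1] = -1

Step 1: L[0][0] = √(9) = 3.
  L[1][0] = (9) / L[0][0] = 3.
Step 2: L[1][1] = √(9) = 3.
  L[2][0] = (-3) / L[0][0] = -1.
  L[2][1] = (-3) / L[1][1] = -1.
Step 3: L[2][2] = √(1) = 1.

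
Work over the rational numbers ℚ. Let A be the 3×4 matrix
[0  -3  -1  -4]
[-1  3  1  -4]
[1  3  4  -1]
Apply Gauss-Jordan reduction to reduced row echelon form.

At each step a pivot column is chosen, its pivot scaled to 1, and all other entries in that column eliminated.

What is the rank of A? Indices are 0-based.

pivot(0,0): swap R0↔R1
pivot(0,0)=-1: scale R0 → (1, -3, -1, 4)
  clear (2,0): R2 −= (1)R0 → (0, 6, 5, -5)
pivot(1,1)=-3: scale R1 → (0, 1, 1/3, 4/3)
  clear (0,1): R0 −= (-3)R1 → (1, 0, 0, 8)
  clear (2,1): R2 −= (6)R1 → (0, 0, 3, -13)
pivot(2,2)=3: scale R2 → (0, 0, 1, -13/3)
  clear (1,2): R1 −= (1/3)R2 → (0, 1, 0, 25/9)

rank = 3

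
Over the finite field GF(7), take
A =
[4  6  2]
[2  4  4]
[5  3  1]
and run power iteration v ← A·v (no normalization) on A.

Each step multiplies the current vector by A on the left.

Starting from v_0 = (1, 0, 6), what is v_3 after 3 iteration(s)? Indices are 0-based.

v_3 = (6, 4, 1)

v_0 = (1, 0, 6).
v_1 = A·v_0 = (2, 5, 4).
v_2 = A·v_1 = (4, 5, 1).
v_3 = A·v_2 = (6, 4, 1).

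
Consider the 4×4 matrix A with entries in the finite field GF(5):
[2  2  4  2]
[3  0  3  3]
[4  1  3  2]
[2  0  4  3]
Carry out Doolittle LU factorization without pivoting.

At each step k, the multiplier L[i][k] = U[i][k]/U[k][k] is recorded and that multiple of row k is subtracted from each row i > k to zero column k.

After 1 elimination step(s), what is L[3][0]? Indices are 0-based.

L[3][0] = 1

Step 1: pivot at (0,0) is 2.
  row1 ← row1 − (4)·row0  ⇒  L[1][0]=4, U row1=(0, 2, 2, 0)
  row2 ← row2 − (2)·row0  ⇒  L[2][0]=2, U row2=(0, 2, 0, 3)
  row3 ← row3 − (1)·row0  ⇒  L[3][0]=1, U row3=(0, 3, 0, 1)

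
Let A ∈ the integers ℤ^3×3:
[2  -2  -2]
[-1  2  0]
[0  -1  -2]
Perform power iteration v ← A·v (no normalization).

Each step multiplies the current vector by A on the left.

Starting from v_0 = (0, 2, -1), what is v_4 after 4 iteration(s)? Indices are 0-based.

v_4 = (-132, 100, -28)

v_0 = (0, 2, -1).
v_1 = A·v_0 = (-2, 4, 0).
v_2 = A·v_1 = (-12, 10, -4).
v_3 = A·v_2 = (-36, 32, -2).
v_4 = A·v_3 = (-132, 100, -28).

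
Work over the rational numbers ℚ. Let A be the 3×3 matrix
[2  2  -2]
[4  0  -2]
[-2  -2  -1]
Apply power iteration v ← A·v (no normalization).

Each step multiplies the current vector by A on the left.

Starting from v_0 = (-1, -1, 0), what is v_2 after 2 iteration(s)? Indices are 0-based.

v_0 = (-1, -1, 0).
v_1 = A·v_0 = (-4, -4, 4).
v_2 = A·v_1 = (-24, -24, 12).

v_2 = (-24, -24, 12)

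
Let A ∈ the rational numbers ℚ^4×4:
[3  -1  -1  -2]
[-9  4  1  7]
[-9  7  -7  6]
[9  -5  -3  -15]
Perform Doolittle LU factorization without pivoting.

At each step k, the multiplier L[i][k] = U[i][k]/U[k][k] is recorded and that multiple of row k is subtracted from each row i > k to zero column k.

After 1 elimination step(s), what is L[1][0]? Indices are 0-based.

L[1][0] = -3

[col 0] pivot 3
  R1 -= -3*R0 → (0, 1, -2, 1)  (L[1][0] := -3)
  R2 -= -3*R0 → (0, 4, -10, 0)  (L[2][0] := -3)
  R3 -= 3*R0 → (0, -2, 0, -9)  (L[3][0] := 3)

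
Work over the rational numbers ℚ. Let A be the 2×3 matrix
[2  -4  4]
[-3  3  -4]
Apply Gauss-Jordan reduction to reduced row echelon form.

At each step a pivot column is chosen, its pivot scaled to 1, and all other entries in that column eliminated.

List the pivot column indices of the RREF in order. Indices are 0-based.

pivot columns: 0, 1

pivot(0,0)=2: scale R0 → (1, -2, 2)
  clear (1,0): R1 −= (-3)R0 → (0, -3, 2)
pivot(1,1)=-3: scale R1 → (0, 1, -2/3)
  clear (0,1): R0 −= (-2)R1 → (1, 0, 2/3)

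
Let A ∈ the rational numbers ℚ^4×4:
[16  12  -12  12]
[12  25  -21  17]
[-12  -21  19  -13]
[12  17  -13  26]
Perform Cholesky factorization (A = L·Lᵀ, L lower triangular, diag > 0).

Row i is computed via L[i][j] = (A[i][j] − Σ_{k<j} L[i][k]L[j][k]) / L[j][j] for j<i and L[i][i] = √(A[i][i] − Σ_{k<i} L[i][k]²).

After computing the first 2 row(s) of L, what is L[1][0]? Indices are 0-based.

Step 1: L[0][0] = √(16) = 4.
  L[1][0] = (12) / L[0][0] = 3.
Step 2: L[1][1] = √(16) = 4.

L[1][0] = 3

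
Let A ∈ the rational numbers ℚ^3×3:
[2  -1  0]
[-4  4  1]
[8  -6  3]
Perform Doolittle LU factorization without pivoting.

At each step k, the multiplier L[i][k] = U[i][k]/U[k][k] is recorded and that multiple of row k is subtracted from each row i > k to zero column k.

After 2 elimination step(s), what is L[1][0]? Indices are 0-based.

L[1][0] = -2

Step 1: pivot at (0,0) is 2.
  row1 ← row1 − (-2)·row0  ⇒  L[1][0]=-2, U row1=(0, 2, 1)
  row2 ← row2 − (4)·row0  ⇒  L[2][0]=4, U row2=(0, -2, 3)
Step 2: pivot at (1,1) is 2.
  row2 ← row2 − (-1)·row1  ⇒  L[2][1]=-1, U row2=(0, 0, 4)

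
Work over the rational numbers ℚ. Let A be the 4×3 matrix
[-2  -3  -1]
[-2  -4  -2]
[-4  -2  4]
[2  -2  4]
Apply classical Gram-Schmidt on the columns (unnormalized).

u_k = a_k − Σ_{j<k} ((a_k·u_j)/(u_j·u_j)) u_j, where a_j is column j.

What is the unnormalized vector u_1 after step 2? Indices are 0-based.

Step 1: u_0 = a_0 = (-2, -2, -4, 2).
Step 2: u_1 = a_1 − (9/14)·u_0 = (-12/7, -19/7, 4/7, -23/7).

u_1 = (-12/7, -19/7, 4/7, -23/7)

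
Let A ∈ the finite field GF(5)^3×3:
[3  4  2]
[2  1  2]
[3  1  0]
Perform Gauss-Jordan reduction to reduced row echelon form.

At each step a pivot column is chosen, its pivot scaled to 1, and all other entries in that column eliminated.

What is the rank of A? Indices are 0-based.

[1] R0 /= 3  ⇒  (1, 3, 4)
     R1 -= 2·R0  ⇒  (0, 0, 4)
     R2 -= 3·R0  ⇒  (0, 2, 3)
[2] R1 <-> R2
[2] R1 /= 2  ⇒  (0, 1, 4)
     R0 -= 3·R1  ⇒  (1, 0, 2)
[3] R2 /= 4  ⇒  (0, 0, 1)
     R0 -= 2·R2  ⇒  (1, 0, 0)
     R1 -= 4·R2  ⇒  (0, 1, 0)

rank = 3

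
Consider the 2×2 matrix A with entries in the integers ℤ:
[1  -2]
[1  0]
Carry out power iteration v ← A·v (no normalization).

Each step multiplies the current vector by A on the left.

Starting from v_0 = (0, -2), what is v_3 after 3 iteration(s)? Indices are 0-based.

v_3 = (-4, 4)

v_0 = (0, -2).
v_1 = A·v_0 = (4, 0).
v_2 = A·v_1 = (4, 4).
v_3 = A·v_2 = (-4, 4).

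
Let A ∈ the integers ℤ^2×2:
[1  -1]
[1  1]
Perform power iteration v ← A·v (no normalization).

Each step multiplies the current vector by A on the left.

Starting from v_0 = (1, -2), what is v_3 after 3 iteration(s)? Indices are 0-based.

v_3 = (2, 6)

v_0 = (1, -2).
v_1 = A·v_0 = (3, -1).
v_2 = A·v_1 = (4, 2).
v_3 = A·v_2 = (2, 6).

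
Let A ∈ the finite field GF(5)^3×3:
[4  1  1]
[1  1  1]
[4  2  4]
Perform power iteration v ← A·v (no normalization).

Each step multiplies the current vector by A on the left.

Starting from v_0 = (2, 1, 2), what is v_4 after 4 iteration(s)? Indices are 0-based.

v_4 = (4, 0, 1)

v_0 = (2, 1, 2).
v_1 = A·v_0 = (1, 0, 3).
v_2 = A·v_1 = (2, 4, 1).
v_3 = A·v_2 = (3, 2, 0).
v_4 = A·v_3 = (4, 0, 1).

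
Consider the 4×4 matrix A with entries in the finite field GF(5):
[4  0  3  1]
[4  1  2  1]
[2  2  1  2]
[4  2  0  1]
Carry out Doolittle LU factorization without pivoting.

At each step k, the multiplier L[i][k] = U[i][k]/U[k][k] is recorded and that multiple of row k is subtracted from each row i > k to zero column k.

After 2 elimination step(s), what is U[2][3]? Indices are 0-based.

U[2][3] = 4

[col 0] pivot 4
  R1 -= 1*R0 → (0, 1, 4, 0)  (L[1][0] := 1)
  R2 -= 3*R0 → (0, 2, 2, 4)  (L[2][0] := 3)
  R3 -= 1*R0 → (0, 2, 2, 0)  (L[3][0] := 1)
[col 1] pivot 1
  R2 -= 2*R1 → (0, 0, 4, 4)  (L[2][1] := 2)
  R3 -= 2*R1 → (0, 0, 4, 0)  (L[3][1] := 2)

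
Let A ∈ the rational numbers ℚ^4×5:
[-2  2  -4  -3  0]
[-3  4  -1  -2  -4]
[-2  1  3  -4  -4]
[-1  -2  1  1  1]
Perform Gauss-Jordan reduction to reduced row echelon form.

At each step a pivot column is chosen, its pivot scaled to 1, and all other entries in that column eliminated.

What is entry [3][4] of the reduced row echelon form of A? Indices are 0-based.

[1] R0 /= -2  ⇒  (1, -1, 2, 3/2, 0)
     R1 -= -3·R0  ⇒  (0, 1, 5, 5/2, -4)
     R2 -= -2·R0  ⇒  (0, -1, 7, -1, -4)
     R3 -= -1·R0  ⇒  (0, -3, 3, 5/2, 1)
[2] R1 /= 1  ⇒  (0, 1, 5, 5/2, -4)
     R0 -= -1·R1  ⇒  (1, 0, 7, 4, -4)
     R2 -= -1·R1  ⇒  (0, 0, 12, 3/2, -8)
     R3 -= -3·R1  ⇒  (0, 0, 18, 10, -11)
[3] R2 /= 12  ⇒  (0, 0, 1, 1/8, -2/3)
     R0 -= 7·R2  ⇒  (1, 0, 0, 25/8, 2/3)
     R1 -= 5·R2  ⇒  (0, 1, 0, 15/8, -2/3)
     R3 -= 18·R2  ⇒  (0, 0, 0, 31/4, 1)
[4] R3 /= 31/4  ⇒  (0, 0, 0, 1, 4/31)
     R0 -= 25/8·R3  ⇒  (1, 0, 0, 0, 49/186)
     R1 -= 15/8·R3  ⇒  (0, 1, 0, 0, -169/186)
     R2 -= 1/8·R3  ⇒  (0, 0, 1, 0, -127/186)

M[3][4] = 4/31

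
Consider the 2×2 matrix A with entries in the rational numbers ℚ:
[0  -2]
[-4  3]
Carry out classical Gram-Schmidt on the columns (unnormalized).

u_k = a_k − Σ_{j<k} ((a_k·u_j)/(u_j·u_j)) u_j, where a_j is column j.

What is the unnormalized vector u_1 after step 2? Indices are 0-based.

u_1 = (-2, 0)

Step 1: u_0 = a_0 = (0, -4).
Step 2: u_1 = a_1 − (-3/4)·u_0 = (-2, 0).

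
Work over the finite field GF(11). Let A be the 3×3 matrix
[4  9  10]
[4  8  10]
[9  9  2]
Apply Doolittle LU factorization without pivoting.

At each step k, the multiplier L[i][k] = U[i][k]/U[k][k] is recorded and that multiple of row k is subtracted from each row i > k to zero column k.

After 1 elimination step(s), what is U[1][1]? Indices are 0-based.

U[1][1] = 10

k=0: U[0][0]=4
  eliminate (1,0): mult=1, new row 1: (0, 10, 0); set L[1][0]=1
  eliminate (2,0): mult=5, new row 2: (0, 8, 7); set L[2][0]=5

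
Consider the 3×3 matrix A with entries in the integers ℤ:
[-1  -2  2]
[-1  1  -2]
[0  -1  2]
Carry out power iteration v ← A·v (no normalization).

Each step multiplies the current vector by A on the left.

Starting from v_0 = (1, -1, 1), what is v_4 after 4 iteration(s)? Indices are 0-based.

v_0 = (1, -1, 1).
v_1 = A·v_0 = (3, -4, 3).
v_2 = A·v_1 = (11, -13, 10).
v_3 = A·v_2 = (35, -44, 33).
v_4 = A·v_3 = (119, -145, 110).

v_4 = (119, -145, 110)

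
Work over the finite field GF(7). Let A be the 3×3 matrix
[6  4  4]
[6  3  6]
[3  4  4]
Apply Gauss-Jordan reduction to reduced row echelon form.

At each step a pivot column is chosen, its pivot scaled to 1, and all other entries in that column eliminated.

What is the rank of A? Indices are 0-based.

[1] R0 /= 6  ⇒  (1, 3, 3)
     R1 -= 6·R0  ⇒  (0, 6, 2)
     R2 -= 3·R0  ⇒  (0, 2, 2)
[2] R1 /= 6  ⇒  (0, 1, 5)
     R0 -= 3·R1  ⇒  (1, 0, 2)
     R2 -= 2·R1  ⇒  (0, 0, 6)
[3] R2 /= 6  ⇒  (0, 0, 1)
     R0 -= 2·R2  ⇒  (1, 0, 0)
     R1 -= 5·R2  ⇒  (0, 1, 0)

rank = 3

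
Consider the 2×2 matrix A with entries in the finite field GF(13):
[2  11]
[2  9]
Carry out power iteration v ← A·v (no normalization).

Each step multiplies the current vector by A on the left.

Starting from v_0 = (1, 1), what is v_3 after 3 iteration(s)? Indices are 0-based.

v_3 = (5, 2)

v_0 = (1, 1).
v_1 = A·v_0 = (0, 11).
v_2 = A·v_1 = (4, 8).
v_3 = A·v_2 = (5, 2).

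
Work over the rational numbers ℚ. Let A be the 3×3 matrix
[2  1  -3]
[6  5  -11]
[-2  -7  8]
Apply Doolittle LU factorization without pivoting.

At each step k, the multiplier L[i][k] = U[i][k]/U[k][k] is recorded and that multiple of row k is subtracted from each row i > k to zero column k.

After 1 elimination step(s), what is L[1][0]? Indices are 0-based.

L[1][0] = 3

Step 1: pivot at (0,0) is 2.
  row1 ← row1 − (3)·row0  ⇒  L[1][0]=3, U row1=(0, 2, -2)
  row2 ← row2 − (-1)·row0  ⇒  L[2][0]=-1, U row2=(0, -6, 5)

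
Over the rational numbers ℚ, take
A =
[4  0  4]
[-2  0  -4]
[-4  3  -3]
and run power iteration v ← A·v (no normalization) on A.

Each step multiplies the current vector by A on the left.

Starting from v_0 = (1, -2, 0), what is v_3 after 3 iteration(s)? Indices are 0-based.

v_0 = (1, -2, 0).
v_1 = A·v_0 = (4, -2, -10).
v_2 = A·v_1 = (-24, 32, 8).
v_3 = A·v_2 = (-64, 16, 168).

v_3 = (-64, 16, 168)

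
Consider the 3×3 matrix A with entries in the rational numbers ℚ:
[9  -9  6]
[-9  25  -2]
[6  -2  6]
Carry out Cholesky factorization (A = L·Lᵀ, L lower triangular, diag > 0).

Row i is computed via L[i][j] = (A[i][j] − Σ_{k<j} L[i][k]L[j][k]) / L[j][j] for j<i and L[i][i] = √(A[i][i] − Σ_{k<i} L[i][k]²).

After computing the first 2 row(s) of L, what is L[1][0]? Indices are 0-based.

Step 1: L[0][0] = √(9) = 3.
  L[1][0] = (-9) / L[0][0] = -3.
Step 2: L[1][1] = √(16) = 4.

L[1][0] = -3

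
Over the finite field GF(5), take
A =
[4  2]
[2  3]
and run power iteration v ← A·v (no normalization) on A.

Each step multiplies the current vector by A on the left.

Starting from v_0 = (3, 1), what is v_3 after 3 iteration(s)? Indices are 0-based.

v_0 = (3, 1).
v_1 = A·v_0 = (4, 4).
v_2 = A·v_1 = (4, 0).
v_3 = A·v_2 = (1, 3).

v_3 = (1, 3)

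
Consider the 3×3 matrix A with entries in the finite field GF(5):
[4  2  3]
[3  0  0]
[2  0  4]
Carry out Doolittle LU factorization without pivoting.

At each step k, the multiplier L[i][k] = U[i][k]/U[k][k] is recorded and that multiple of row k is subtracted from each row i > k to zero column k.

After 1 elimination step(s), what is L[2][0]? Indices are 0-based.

k=0: U[0][0]=4
  eliminate (1,0): mult=2, new row 1: (0, 1, 4); set L[1][0]=2
  eliminate (2,0): mult=3, new row 2: (0, 4, 0); set L[2][0]=3

L[2][0] = 3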